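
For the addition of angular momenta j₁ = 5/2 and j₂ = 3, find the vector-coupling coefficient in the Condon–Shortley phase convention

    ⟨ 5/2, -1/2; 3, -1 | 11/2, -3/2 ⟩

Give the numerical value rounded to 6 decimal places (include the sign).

√[12·0!5!6!/12! · 2!3!2!4!4!7!] = √(1658880/11)
  +(−1)^0/∏(0,0,3,2,2,4)! = 1/576  (running 1/576)
⟨..|..⟩ = √(1658880/11)·(1/576) = +0.674200

+0.674200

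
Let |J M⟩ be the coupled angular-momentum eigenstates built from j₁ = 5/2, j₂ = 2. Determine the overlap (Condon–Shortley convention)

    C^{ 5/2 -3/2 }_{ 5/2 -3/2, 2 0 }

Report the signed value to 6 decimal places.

triangle: 2!·3!·2!/8! = 24/40320
(j±m)!: 1!·4!·2!·2!·1!·4! = 2304
prefactor² = (2J+1)·Δ·N² = 288/35
  k=1: −1/(1!·1!·3!·1!·0!·1!) = -1/6
  k=2: +1/(2!·0!·2!·0!·1!·2!) = 1/8
Σ = -1/24  ⇒  CG² = 288/35·(-1/24)² = 1/70
CG = −√(1/70) = -0.119523

-0.119523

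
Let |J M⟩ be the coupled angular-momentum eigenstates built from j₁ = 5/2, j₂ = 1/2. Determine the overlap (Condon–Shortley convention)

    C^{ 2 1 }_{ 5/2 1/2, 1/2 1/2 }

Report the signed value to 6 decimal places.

√[5·1!4!0!/6! · 3!2!1!0!3!1!] = √(12)
  +(−1)^1/∏(1,0,1,0,3,0)! = -1/6  (running -1/6)
⟨..|..⟩ = √(12)·(-1/6) = -0.577350

-0.577350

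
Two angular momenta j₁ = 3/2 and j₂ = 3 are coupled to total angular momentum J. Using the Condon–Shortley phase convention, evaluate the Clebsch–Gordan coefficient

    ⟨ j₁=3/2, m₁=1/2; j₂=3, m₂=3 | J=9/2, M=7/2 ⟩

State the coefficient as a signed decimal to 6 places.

triangle: 0!×3!×6!/10! = 4320/3628800
(j±m)!: 2!×1!×6!×0!×8!×1! = 58060800
prefactor² = (2J+1)×Δ×N² = 691200
  k=0: +1/(0!×0!×1!×6!×2!×0!) = 1/1440
Σ = 1/1440  ⇒  CG² = 691200×1/1440² = 1/3
CG = +√(1/3) = +0.577350

+0.577350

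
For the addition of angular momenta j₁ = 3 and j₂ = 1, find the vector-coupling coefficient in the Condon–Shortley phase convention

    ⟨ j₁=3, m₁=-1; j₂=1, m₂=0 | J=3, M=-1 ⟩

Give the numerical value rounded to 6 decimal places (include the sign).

-0.288675  (= −√(1/12))

triangle: 1!·5!·1!/8! = 120/40320
(j±m)!: 2!·4!·1!·1!·2!·4! = 2304
prefactor² = (2J+1)·Δ·N² = 48
  k=0: +1/(0!·1!·4!·1!·1!·0!) = 1/24
  k=1: −1/(1!·0!·3!·0!·2!·1!) = -1/12
Σ = -1/24  ⇒  CG² = 48·(-1/24)² = 1/12
CG = −√(1/12) = -0.288675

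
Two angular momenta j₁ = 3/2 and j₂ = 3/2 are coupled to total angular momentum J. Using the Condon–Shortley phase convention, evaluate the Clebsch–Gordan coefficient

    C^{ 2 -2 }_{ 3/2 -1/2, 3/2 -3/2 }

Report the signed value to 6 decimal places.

triangle: 1!·2!·2!/6! = 4/720
(j±m)!: 1!·2!·0!·3!·0!·4! = 288
prefactor² = (2J+1)·Δ·N² = 8
  k=0: +1/(0!·1!·2!·0!·0!·2!) = 1/4
Σ = 1/4  ⇒  CG² = 8·1/4² = 1/2
CG = +√(1/2) = +0.707107

+0.707107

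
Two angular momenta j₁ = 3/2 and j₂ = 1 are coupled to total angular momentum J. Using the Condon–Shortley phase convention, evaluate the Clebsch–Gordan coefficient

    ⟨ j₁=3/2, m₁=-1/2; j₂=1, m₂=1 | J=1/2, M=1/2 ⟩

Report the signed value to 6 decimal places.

+√(1/6) ≈ +0.408248

√[2·2!1!0!/4! · 1!2!2!0!1!0!] = √(2/3)
  +(−1)^2/∏(2,0,0,0,1,0)! = 1/2  (running 1/2)
⟨..|..⟩ = √(2/3)·(1/2) = +0.408248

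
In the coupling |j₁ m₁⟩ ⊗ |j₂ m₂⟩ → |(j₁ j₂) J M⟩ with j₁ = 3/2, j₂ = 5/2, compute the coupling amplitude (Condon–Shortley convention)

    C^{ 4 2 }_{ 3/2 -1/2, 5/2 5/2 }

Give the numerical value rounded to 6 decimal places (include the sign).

+0.327327

triangle: 0!×3!×5!/9! = 720/362880
(j±m)!: 1!×2!×5!×0!×6!×2! = 345600
prefactor² = (2J+1)×Δ×N² = 43200/7
  k=0: +1/(0!×0!×2!×5!×1!×0!) = 1/240
Σ = 1/240  ⇒  CG² = 43200/7×1/240² = 3/28
CG = +√(3/28) = +0.327327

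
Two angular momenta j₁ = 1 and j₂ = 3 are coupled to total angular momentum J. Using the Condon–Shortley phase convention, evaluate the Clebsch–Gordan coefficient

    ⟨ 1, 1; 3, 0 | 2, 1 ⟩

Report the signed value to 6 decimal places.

√[5·2!0!4!/7! · 2!0!3!3!3!1!] = √(144/7)
  +(−1)^0/∏(0,2,0,3,0,1)! = 1/12  (running 1/12)
⟨..|..⟩ = √(144/7)·(1/12) = +0.377964

+0.377964  (= +√(1/7))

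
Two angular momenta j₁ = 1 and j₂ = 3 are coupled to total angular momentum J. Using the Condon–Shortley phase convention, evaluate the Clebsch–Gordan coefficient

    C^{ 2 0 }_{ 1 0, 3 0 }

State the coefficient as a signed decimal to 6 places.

-0.654654

j₁+j₂−J=2  J+j₁−j₂=0  J−j₁+j₂=4  j₁+j₂+J+1=7
(j₁±m₁, j₂±m₂, J±M) = (1,1,3,3,2,2)
P² = 48/7
sum k=1..1:
  [1] −1/4 = -1/4
S = -1/4
C² = P²·S² = 3/7 ; C = -0.654654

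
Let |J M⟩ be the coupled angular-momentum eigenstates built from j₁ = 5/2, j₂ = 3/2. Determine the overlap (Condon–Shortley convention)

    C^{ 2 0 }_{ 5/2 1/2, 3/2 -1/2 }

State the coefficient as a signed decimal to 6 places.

j₁+j₂−J=2  J+j₁−j₂=3  J−j₁+j₂=1  j₁+j₂+J+1=7
(j₁±m₁, j₂±m₂, J±M) = (3,2,1,2,2,2)
P² = 8/7
sum k=0..1:
  [0] +1/4 = 1/4
  [1] −1/2 = -1/2
S = -1/4
C² = P²·S² = 1/14 ; C = -0.267261

−√(1/14) = -0.267261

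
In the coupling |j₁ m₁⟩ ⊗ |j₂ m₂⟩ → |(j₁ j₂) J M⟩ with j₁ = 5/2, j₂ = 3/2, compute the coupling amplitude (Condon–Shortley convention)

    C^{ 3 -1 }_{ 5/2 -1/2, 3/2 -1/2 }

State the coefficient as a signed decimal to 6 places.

j₁+j₂−J=1  J+j₁−j₂=4  J−j₁+j₂=2  j₁+j₂+J+1=8
(j₁±m₁, j₂±m₂, J±M) = (2,3,1,2,2,4)
P² = 48/5
sum k=0..1:
  [0] +1/6 = 1/6
  [1] −1/8 = -1/8
S = 1/24
C² = P²·S² = 1/60 ; C = +0.129099

+0.129099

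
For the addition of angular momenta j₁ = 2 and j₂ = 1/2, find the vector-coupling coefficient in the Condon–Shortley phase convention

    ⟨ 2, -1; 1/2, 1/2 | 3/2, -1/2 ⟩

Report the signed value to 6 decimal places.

triangle: 1!×3!×0!/5! = 6/120
(j±m)!: 1!×3!×1!×0!×1!×2! = 12
prefactor² = (2J+1)×Δ×N² = 12/5
  k=1: −1/(1!×0!×2!×0!×1!×0!) = -1/2
Σ = -1/2  ⇒  CG² = 12/5×(-1/2)² = 3/5
CG = −√(3/5) = -0.774597

-0.774597  (= −√(3/5))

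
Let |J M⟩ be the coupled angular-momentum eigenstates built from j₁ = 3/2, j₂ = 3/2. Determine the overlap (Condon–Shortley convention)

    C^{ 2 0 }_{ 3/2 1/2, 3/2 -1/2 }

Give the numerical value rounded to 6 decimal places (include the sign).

triangle: 1!·2!·2!/6! = 4/720
(j±m)!: 2!·1!·1!·2!·2!·2! = 16
prefactor² = (2J+1)·Δ·N² = 4/9
  k=0: +1/(0!·1!·1!·1!·1!·1!) = 1
  k=1: −1/(1!·0!·0!·0!·2!·2!) = -1/4
Σ = 3/4  ⇒  CG² = 4/9·3/4² = 1/4
CG = +√(1/4) = +0.500000

+√(1/4) = +0.500000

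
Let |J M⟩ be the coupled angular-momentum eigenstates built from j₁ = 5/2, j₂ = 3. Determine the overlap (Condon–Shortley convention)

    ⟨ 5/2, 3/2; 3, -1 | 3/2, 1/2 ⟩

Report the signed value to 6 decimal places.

-0.483046

j₁+j₂−J=4  J+j₁−j₂=1  J−j₁+j₂=2  j₁+j₂+J+1=8
(j₁±m₁, j₂±m₂, J±M) = (4,1,2,4,2,1)
P² = 384/35
sum k=0..1:
  [0] +1/48 = 1/48
  [1] −1/6 = -1/6
S = -7/48
C² = P²·S² = 7/30 ; C = -0.483046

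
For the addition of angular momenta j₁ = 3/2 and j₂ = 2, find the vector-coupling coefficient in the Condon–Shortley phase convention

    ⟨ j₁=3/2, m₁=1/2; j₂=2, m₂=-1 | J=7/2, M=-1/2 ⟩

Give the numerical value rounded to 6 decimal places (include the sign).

+√(12/35) = +0.585540

√[8·0!3!4!/8! · 2!1!1!3!3!4!] = √(1728/35)
  +(−1)^0/∏(0,0,1,1,2,3)! = 1/12  (running 1/12)
⟨..|..⟩ = √(1728/35)·(1/12) = +0.585540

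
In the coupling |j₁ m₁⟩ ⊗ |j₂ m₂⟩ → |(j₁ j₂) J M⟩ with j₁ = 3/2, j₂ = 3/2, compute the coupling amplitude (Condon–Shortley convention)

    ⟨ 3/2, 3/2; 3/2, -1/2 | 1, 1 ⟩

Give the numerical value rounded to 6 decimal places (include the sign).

+0.547723

√[3·2!1!1!/5! · 3!0!1!2!2!0!] = √(6/5)
  +(−1)^0/∏(0,2,0,1,1,0)! = 1/2  (running 1/2)
⟨..|..⟩ = √(6/5)·(1/2) = +0.547723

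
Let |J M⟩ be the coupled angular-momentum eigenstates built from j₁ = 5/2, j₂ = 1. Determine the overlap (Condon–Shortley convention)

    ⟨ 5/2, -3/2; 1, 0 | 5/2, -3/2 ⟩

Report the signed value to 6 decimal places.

−√(9/35) = -0.507093

triangle: 1!·4!·1!/7! = 24/5040
(j±m)!: 1!·4!·1!·1!·1!·4! = 576
prefactor² = (2J+1)·Δ·N² = 576/35
  k=0: +1/(0!·1!·4!·1!·0!·0!) = 1/24
  k=1: −1/(1!·0!·3!·0!·1!·1!) = -1/6
Σ = -1/8  ⇒  CG² = 576/35·(-1/8)² = 9/35
CG = −√(9/35) = -0.507093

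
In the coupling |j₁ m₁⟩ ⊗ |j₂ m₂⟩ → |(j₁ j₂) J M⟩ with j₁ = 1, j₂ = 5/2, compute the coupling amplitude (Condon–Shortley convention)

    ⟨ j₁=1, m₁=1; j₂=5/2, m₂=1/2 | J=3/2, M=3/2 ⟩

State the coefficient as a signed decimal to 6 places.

triangle: 2!·0!·3!/6! = 12/720
(j±m)!: 2!·0!·3!·2!·3!·0! = 144
prefactor² = (2J+1)·Δ·N² = 48/5
  k=0: +1/(0!·2!·0!·3!·0!·0!) = 1/12
Σ = 1/12  ⇒  CG² = 48/5·1/12² = 1/15
CG = +√(1/15) = +0.258199

+0.258199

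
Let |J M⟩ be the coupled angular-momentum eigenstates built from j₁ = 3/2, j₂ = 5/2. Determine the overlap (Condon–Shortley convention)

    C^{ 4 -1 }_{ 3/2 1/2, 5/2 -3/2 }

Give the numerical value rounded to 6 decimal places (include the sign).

+0.517549  (= +√(15/56))

√[9·0!3!5!/9! · 2!1!1!4!3!5!] = √(4320/7)
  +(−1)^0/∏(0,0,1,1,2,4)! = 1/48  (running 1/48)
⟨..|..⟩ = √(4320/7)·(1/48) = +0.517549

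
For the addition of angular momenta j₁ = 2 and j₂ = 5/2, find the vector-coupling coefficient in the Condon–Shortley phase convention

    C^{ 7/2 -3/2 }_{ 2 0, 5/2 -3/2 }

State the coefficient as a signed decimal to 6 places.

√[8·1!3!4!/9! · 2!2!1!4!2!5!] = √(512/7)
  +(−1)^0/∏(0,1,2,1,1,3)! = 1/12  (running 1/12)
  +(−1)^1/∏(1,0,1,0,2,4)! = -1/48  (running 1/16)
⟨..|..⟩ = √(512/7)·(1/16) = +0.534522

+0.534522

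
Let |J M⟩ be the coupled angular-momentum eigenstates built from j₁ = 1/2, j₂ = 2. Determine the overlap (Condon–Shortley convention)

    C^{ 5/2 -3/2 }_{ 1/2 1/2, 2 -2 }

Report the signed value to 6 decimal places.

+0.447214

√[6·0!1!4!/6! · 1!0!0!4!1!4!] = √(576/5)
  +(−1)^0/∏(0,0,0,0,1,4)! = 1/24  (running 1/24)
⟨..|..⟩ = √(576/5)·(1/24) = +0.447214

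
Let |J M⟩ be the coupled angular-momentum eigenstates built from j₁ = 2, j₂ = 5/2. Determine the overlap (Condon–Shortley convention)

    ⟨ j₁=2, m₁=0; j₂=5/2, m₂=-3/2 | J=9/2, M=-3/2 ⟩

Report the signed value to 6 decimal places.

+√(5/14) ≈ +0.597614

j₁+j₂−J=0  J+j₁−j₂=4  J−j₁+j₂=5  j₁+j₂+J+1=10
(j₁±m₁, j₂±m₂, J±M) = (2,2,1,4,3,6)
P² = 23040/7
sum k=0..0:
  [0] +1/96 = 1/96
S = 1/96
C² = P²·S² = 5/14 ; C = +0.597614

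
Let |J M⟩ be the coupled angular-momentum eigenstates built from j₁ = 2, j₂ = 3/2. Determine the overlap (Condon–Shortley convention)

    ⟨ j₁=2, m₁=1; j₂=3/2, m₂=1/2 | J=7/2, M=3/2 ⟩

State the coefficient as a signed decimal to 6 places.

+√(4/7) = +0.755929

triangle: 0!×4!×3!/8! = 144/40320
(j±m)!: 3!×1!×2!×1!×5!×2! = 2880
prefactor² = (2J+1)×Δ×N² = 576/7
  k=0: +1/(0!×0!×1!×2!×3!×1!) = 1/12
Σ = 1/12  ⇒  CG² = 576/7×1/12² = 4/7
CG = +√(4/7) = +0.755929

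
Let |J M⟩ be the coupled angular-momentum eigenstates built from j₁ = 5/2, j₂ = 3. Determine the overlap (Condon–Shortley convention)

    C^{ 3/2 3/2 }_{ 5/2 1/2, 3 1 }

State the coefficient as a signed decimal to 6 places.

+√(9/35) = +0.507093

j₁+j₂−J=4  J+j₁−j₂=1  J−j₁+j₂=2  j₁+j₂+J+1=8
(j₁±m₁, j₂±m₂, J±M) = (3,2,4,2,3,0)
P² = 576/35
sum k=2..2:
  [2] +1/8 = 1/8
S = 1/8
C² = P²·S² = 9/35 ; C = +0.507093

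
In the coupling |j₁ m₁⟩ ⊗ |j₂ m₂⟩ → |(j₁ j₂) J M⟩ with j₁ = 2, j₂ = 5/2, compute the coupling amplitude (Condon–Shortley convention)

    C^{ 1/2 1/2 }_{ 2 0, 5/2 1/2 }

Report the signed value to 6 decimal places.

triangle: 4!·0!·1!/6! = 24/720
(j±m)!: 2!·2!·3!·2!·1!·0! = 48
prefactor² = (2J+1)·Δ·N² = 16/5
  k=2: +1/(2!·2!·0!·1!·0!·0!) = 1/4
Σ = 1/4  ⇒  CG² = 16/5·1/4² = 1/5
CG = +√(1/5) = +0.447214

+0.447214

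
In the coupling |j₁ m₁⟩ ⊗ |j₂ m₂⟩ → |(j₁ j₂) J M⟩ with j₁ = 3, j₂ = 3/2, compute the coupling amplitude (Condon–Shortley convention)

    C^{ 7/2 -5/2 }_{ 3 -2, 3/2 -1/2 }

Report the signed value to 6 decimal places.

√[8·1!5!2!/9! · 1!5!1!2!1!6!] = √(6400/7)
  +(−1)^0/∏(0,1,5,1,0,1)! = 1/120  (running 1/120)
  +(−1)^1/∏(1,0,4,0,1,2)! = -1/48  (running -1/80)
⟨..|..⟩ = √(6400/7)·(-1/80) = -0.377964

−√(1/7) = -0.377964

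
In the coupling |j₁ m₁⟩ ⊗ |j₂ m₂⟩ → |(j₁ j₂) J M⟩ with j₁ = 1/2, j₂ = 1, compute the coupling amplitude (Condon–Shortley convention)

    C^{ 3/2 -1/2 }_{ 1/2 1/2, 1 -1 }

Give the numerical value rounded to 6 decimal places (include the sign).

+0.577350  (= +√(1/3))

triangle: 0!×1!×2!/4! = 2/24
(j±m)!: 1!×0!×0!×2!×1!×2! = 4
prefactor² = (2J+1)×Δ×N² = 4/3
  k=0: +1/(0!×0!×0!×0!×1!×2!) = 1/2
Σ = 1/2  ⇒  CG² = 4/3×1/2² = 1/3
CG = +√(1/3) = +0.577350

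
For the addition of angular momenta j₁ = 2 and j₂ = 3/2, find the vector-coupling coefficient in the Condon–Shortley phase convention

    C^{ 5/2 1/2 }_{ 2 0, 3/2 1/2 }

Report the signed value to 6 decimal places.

triangle: 1!*3!*2!/7! = 12/5040
(j±m)!: 2!*2!*2!*1!*3!*2! = 96
prefactor² = (2J+1)*Δ*N² = 48/35
  k=0: +1/(0!*1!*2!*2!*1!*0!) = 1/4
  k=1: −1/(1!*0!*1!*1!*2!*1!) = -1/2
Σ = -1/4  ⇒  CG² = 48/35*(-1/4)² = 3/35
CG = −√(3/35) = -0.292770

-0.292770  (= −√(3/35))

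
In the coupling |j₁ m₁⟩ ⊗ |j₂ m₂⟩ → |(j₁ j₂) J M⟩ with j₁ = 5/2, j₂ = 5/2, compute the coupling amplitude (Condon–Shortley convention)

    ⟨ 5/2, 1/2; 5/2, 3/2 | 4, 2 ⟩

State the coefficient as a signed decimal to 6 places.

triangle: 1!×4!×4!/10! = 576/3628800
(j±m)!: 3!×2!×4!×1!×6!×2! = 414720
prefactor² = (2J+1)×Δ×N² = 20736/35
  k=0: +1/(0!×1!×2!×4!×2!×0!) = 1/96
  k=1: −1/(1!×0!×1!×3!×3!×1!) = -1/36
Σ = -5/288  ⇒  CG² = 20736/35×(-5/288)² = 5/28
CG = −√(5/28) = -0.422577

−√(5/28) = -0.422577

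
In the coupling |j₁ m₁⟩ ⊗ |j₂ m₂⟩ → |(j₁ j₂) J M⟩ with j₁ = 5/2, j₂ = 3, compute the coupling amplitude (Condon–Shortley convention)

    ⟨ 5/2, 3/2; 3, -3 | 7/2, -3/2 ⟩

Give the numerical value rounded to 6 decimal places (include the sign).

+0.534522  (= +√(2/7))

triangle: 2!×3!×4!/10! = 288/3628800
(j±m)!: 4!×1!×0!×6!×2!×5! = 4147200
prefactor² = (2J+1)×Δ×N² = 18432/7
  k=0: +1/(0!×2!×1!×0!×2!×4!) = 1/96
Σ = 1/96  ⇒  CG² = 18432/7×1/96² = 2/7
CG = +√(2/7) = +0.534522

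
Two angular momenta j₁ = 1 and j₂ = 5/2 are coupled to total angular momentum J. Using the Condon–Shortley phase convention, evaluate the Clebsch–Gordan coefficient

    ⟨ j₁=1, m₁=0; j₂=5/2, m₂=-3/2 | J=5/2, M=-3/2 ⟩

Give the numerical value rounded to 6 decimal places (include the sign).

+√(9/35) = +0.507093

j₁+j₂−J=1  J+j₁−j₂=1  J−j₁+j₂=4  j₁+j₂+J+1=7
(j₁±m₁, j₂±m₂, J±M) = (1,1,1,4,1,4)
P² = 576/35
sum k=0..1:
  [0] +1/6 = 1/6
  [1] −1/24 = -1/24
S = 1/8
C² = P²·S² = 9/35 ; C = +0.507093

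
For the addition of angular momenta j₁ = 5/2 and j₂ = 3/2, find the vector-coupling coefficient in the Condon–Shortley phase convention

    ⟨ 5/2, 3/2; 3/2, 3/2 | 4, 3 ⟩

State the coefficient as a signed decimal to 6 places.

√[9·0!5!3!/9! · 4!1!3!0!7!1!] = √(12960)
  +(−1)^0/∏(0,0,1,3,4,0)! = 1/144  (running 1/144)
⟨..|..⟩ = √(12960)·(1/144) = +0.790569

+0.790569  (= +√(5/8))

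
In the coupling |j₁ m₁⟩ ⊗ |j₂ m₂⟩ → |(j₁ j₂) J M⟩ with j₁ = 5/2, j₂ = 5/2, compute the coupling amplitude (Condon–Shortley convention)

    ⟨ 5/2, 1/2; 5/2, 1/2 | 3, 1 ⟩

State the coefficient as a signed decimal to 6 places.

j₁+j₂−J=2  J+j₁−j₂=3  J−j₁+j₂=3  j₁+j₂+J+1=9
(j₁±m₁, j₂±m₂, J±M) = (3,2,3,2,4,2)
P² = 48/5
sum k=0..2:
  [0] +1/24 = 1/24
  [1] −1/4 = -1/4
  [2] +1/24 = 1/24
S = -1/6
C² = P²·S² = 4/15 ; C = -0.516398

−√(4/15) = -0.516398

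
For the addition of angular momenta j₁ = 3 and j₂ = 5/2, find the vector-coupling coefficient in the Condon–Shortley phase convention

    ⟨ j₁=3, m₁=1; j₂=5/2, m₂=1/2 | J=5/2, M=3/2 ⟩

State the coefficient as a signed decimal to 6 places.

triangle: 3!·3!·2!/9! = 72/362880
(j±m)!: 4!·2!·3!·2!·4!·1! = 13824
prefactor² = (2J+1)·Δ·N² = 576/35
  k=1: −1/(1!·2!·1!·2!·2!·0!) = -1/8
  k=2: +1/(2!·1!·0!·1!·3!·1!) = 1/12
Σ = -1/24  ⇒  CG² = 576/35·(-1/24)² = 1/35
CG = −√(1/35) = -0.169031

-0.169031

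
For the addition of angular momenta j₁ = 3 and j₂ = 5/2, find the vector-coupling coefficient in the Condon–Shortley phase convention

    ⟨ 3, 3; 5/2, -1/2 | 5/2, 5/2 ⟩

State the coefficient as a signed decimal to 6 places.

triangle: 3!*3!*2!/9! = 72/362880
(j±m)!: 6!*0!*2!*3!*5!*0! = 1036800
prefactor² = (2J+1)*Δ*N² = 8640/7
  k=0: +1/(0!*3!*0!*2!*3!*0!) = 1/72
Σ = 1/72  ⇒  CG² = 8640/7*1/72² = 5/21
CG = +√(5/21) = +0.487950

+0.487950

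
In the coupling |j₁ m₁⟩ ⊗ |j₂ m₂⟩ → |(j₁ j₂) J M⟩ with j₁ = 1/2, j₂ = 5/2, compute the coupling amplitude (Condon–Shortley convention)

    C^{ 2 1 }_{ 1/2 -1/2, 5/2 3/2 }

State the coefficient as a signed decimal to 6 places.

j₁+j₂−J=1  J+j₁−j₂=0  J−j₁+j₂=4  j₁+j₂+J+1=6
(j₁±m₁, j₂±m₂, J±M) = (0,1,4,1,3,1)
P² = 24
sum k=1..1:
  [1] −1/6 = -1/6
S = -1/6
C² = P²·S² = 2/3 ; C = -0.816497

-0.816497  (= −√(2/3))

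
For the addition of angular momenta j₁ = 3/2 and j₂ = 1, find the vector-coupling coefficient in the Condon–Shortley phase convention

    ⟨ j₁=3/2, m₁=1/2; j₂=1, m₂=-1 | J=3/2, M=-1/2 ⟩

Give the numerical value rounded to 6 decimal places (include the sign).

√[4·1!2!1!/5! · 2!1!0!2!1!2!] = √(8/15)
  +(−1)^0/∏(0,1,1,0,1,1)! = 1  (running 1)
⟨..|..⟩ = √(8/15)·(1) = +0.730297

+0.730297  (= +√(8/15))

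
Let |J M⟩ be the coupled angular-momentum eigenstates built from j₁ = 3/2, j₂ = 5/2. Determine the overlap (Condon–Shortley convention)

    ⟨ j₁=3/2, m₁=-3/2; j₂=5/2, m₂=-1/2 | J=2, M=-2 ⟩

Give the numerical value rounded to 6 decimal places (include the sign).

triangle: 2!*1!*3!/7! = 12/5040
(j±m)!: 0!*3!*2!*3!*0!*4! = 1728
prefactor² = (2J+1)*Δ*N² = 144/7
  k=2: +1/(2!*0!*1!*0!*0!*3!) = 1/12
Σ = 1/12  ⇒  CG² = 144/7*1/12² = 1/7
CG = +√(1/7) = +0.377964

+√(1/7) = +0.377964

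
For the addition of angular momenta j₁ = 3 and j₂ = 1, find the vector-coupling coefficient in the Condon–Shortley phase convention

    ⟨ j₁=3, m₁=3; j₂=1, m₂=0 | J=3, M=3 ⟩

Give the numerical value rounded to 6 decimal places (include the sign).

+√(3/4) = +0.866025

√[7·1!5!1!/8! · 6!0!1!1!6!0!] = √(10800)
  +(−1)^0/∏(0,1,0,1,5,0)! = 1/120  (running 1/120)
⟨..|..⟩ = √(10800)·(1/120) = +0.866025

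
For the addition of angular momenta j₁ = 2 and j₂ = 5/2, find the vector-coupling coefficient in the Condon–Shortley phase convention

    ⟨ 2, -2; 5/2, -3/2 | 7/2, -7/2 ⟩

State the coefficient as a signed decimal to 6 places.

−√(4/9) = -0.666667

j₁+j₂−J=1  J+j₁−j₂=3  J−j₁+j₂=4  j₁+j₂+J+1=9
(j₁±m₁, j₂±m₂, J±M) = (0,4,1,4,0,7)
P² = 9216
sum k=1..1:
  [1] −1/144 = -1/144
S = -1/144
C² = P²·S² = 4/9 ; C = -0.666667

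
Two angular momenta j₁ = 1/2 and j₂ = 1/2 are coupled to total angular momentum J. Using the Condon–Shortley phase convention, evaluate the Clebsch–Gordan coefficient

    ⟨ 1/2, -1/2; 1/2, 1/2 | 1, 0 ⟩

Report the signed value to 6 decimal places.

triangle: 0!·1!·1!/3! = 1/6
(j±m)!: 0!·1!·1!·0!·1!·1! = 1
prefactor² = (2J+1)·Δ·N² = 1/2
  k=0: +1/(0!·0!·1!·1!·0!·0!) = 1
Σ = 1  ⇒  CG² = 1/2·1² = 1/2
CG = +√(1/2) = +0.707107

+0.707107  (= +√(1/2))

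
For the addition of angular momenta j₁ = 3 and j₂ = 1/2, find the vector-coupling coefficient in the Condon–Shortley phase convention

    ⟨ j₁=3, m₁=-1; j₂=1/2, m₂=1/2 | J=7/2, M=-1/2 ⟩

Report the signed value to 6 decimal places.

√[8·0!6!1!/8! · 2!4!1!0!3!4!] = √(6912/7)
  +(−1)^0/∏(0,0,4,1,2,0)! = 1/48  (running 1/48)
⟨..|..⟩ = √(6912/7)·(1/48) = +0.654654

+√(3/7) ≈ +0.654654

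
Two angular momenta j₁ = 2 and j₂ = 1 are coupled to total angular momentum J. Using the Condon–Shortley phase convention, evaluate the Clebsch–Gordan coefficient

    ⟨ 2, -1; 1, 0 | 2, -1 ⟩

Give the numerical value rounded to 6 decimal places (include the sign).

√[5·1!3!1!/6! · 1!3!1!1!1!3!] = √(3/2)
  +(−1)^0/∏(0,1,3,1,0,0)! = 1/6  (running 1/6)
  +(−1)^1/∏(1,0,2,0,1,1)! = -1/2  (running -1/3)
⟨..|..⟩ = √(3/2)·(-1/3) = -0.408248

-0.408248  (= −√(1/6))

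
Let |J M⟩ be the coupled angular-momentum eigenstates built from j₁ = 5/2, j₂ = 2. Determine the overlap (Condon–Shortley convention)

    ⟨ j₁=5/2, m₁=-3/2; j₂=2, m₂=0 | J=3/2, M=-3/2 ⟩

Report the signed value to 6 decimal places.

+√(12/35) = +0.585540

triangle: 3!×2!×1!/7! = 12/5040
(j±m)!: 1!×4!×2!×2!×0!×3! = 576
prefactor² = (2J+1)×Δ×N² = 192/35
  k=2: +1/(2!×1!×2!×0!×0!×1!) = 1/4
Σ = 1/4  ⇒  CG² = 192/35×1/4² = 12/35
CG = +√(12/35) = +0.585540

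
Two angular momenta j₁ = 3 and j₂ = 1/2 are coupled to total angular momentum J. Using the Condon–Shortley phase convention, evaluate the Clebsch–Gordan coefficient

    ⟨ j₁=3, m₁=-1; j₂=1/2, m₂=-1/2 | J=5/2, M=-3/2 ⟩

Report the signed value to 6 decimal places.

j₁+j₂−J=1  J+j₁−j₂=5  J−j₁+j₂=0  j₁+j₂+J+1=7
(j₁±m₁, j₂±m₂, J±M) = (2,4,0,1,1,4)
P² = 1152/7
sum k=0..0:
  [0] +1/24 = 1/24
S = 1/24
C² = P²·S² = 2/7 ; C = +0.534522

+0.534522  (= +√(2/7))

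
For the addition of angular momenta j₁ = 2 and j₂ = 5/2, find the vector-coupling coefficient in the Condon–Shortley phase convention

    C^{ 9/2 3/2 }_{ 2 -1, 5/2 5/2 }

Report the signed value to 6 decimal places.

+√(1/21) ≈ +0.218218

√[10·0!4!5!/10! · 1!3!5!0!6!3!] = √(172800/7)
  +(−1)^0/∏(0,0,3,5,1,0)! = 1/720  (running 1/720)
⟨..|..⟩ = √(172800/7)·(1/720) = +0.218218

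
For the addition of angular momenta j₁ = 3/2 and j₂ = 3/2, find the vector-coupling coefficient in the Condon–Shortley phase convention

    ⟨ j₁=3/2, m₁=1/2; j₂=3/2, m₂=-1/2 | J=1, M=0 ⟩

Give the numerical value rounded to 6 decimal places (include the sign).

√[3·2!1!1!/5! · 2!1!1!2!1!1!] = √(1/5)
  +(−1)^0/∏(0,2,1,1,0,0)! = 1/2  (running 1/2)
  +(−1)^1/∏(1,1,0,0,1,1)! = -1  (running -1/2)
⟨..|..⟩ = √(1/5)·(-1/2) = -0.223607

−√(1/20) ≈ -0.223607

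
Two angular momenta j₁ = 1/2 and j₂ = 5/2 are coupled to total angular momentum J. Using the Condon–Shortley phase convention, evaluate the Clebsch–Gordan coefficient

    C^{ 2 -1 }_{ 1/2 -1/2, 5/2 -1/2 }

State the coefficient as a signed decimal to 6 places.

−√(1/3) ≈ -0.577350

triangle: 1!*0!*4!/6! = 24/720
(j±m)!: 0!*1!*2!*3!*1!*3! = 72
prefactor² = (2J+1)*Δ*N² = 12
  k=1: −1/(1!*0!*0!*1!*0!*3!) = -1/6
Σ = -1/6  ⇒  CG² = 12*(-1/6)² = 1/3
CG = −√(1/3) = -0.577350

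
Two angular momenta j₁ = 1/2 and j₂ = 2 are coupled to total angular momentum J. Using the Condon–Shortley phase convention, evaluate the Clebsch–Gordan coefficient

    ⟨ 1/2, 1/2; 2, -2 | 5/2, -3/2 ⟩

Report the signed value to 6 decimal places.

√[6·0!1!4!/6! · 1!0!0!4!1!4!] = √(576/5)
  +(−1)^0/∏(0,0,0,0,1,4)! = 1/24  (running 1/24)
⟨..|..⟩ = √(576/5)·(1/24) = +0.447214

+√(1/5) ≈ +0.447214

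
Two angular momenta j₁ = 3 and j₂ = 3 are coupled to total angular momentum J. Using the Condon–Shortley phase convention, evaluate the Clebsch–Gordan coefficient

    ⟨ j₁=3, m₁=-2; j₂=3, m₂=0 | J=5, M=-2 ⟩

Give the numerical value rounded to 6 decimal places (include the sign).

−√(1/3) ≈ -0.577350

triangle: 1!*5!*5!/12! = 14400/479001600
(j±m)!: 1!*5!*3!*3!*3!*7! = 130636800
prefactor² = (2J+1)*Δ*N² = 43200
  k=0: +1/(0!*1!*5!*3!*0!*2!) = 1/1440
  k=1: −1/(1!*0!*4!*2!*1!*3!) = -1/288
Σ = -1/360  ⇒  CG² = 43200*(-1/360)² = 1/3
CG = −√(1/3) = -0.577350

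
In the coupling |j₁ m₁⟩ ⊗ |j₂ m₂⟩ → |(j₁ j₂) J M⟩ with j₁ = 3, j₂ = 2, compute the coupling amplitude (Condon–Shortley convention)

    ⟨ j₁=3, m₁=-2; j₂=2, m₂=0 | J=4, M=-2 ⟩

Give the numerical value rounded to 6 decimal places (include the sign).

triangle: 1!·5!·3!/10! = 720/3628800
(j±m)!: 1!·5!·2!·2!·2!·6! = 691200
prefactor² = (2J+1)·Δ·N² = 8640/7
  k=0: +1/(0!·1!·5!·2!·0!·1!) = 1/240
  k=1: −1/(1!·0!·4!·1!·1!·2!) = -1/48
Σ = -1/60  ⇒  CG² = 8640/7·(-1/60)² = 12/35
CG = −√(12/35) = -0.585540

-0.585540  (= −√(12/35))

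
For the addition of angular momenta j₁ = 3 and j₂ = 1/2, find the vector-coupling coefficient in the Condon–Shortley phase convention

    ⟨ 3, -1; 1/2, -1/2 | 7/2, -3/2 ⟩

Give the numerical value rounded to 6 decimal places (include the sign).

+√(5/7) ≈ +0.845154

√[8·0!6!1!/8! · 2!4!0!1!2!5!] = √(11520/7)
  +(−1)^0/∏(0,0,4,0,2,1)! = 1/48  (running 1/48)
⟨..|..⟩ = √(11520/7)·(1/48) = +0.845154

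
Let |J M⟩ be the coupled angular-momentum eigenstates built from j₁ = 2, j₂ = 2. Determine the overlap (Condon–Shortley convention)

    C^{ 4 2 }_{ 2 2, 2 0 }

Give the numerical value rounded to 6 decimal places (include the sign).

+0.462910

√[9·0!4!4!/9! · 4!0!2!2!6!2!] = √(13824/7)
  +(−1)^0/∏(0,0,0,2,4,2)! = 1/96  (running 1/96)
⟨..|..⟩ = √(13824/7)·(1/96) = +0.462910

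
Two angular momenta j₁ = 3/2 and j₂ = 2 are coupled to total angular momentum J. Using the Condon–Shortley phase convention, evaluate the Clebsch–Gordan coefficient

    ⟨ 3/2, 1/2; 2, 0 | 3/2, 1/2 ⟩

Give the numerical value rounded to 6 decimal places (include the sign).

−√(1/5) = -0.447214

triangle: 2!×1!×2!/6! = 4/720
(j±m)!: 2!×1!×2!×2!×2!×1! = 16
prefactor² = (2J+1)×Δ×N² = 16/45
  k=0: +1/(0!×2!×1!×2!×0!×0!) = 1/4
  k=1: −1/(1!×1!×0!×1!×1!×1!) = -1
Σ = -3/4  ⇒  CG² = 16/45×(-3/4)² = 1/5
CG = −√(1/5) = -0.447214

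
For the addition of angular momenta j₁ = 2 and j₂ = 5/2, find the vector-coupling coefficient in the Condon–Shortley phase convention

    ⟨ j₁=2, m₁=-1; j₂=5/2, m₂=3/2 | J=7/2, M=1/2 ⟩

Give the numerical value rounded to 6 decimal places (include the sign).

−√(121/315) = -0.619780

j₁+j₂−J=1  J+j₁−j₂=3  J−j₁+j₂=4  j₁+j₂+J+1=9
(j₁±m₁, j₂±m₂, J±M) = (1,3,4,1,4,3)
P² = 2304/35
sum k=0..1:
  [0] +1/144 = 1/144
  [1] −1/12 = -1/12
S = -11/144
C² = P²·S² = 121/315 ; C = -0.619780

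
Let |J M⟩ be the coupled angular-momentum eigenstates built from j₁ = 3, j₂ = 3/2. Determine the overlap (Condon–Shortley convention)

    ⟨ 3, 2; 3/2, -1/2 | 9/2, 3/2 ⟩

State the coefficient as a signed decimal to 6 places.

triangle: 0!·6!·3!/10! = 4320/3628800
(j±m)!: 5!·1!·1!·2!·6!·3! = 1036800
prefactor² = (2J+1)·Δ·N² = 86400/7
  k=0: +1/(0!·0!·1!·1!·5!·2!) = 1/240
Σ = 1/240  ⇒  CG² = 86400/7·1/240² = 3/14
CG = +√(3/14) = +0.462910

+0.462910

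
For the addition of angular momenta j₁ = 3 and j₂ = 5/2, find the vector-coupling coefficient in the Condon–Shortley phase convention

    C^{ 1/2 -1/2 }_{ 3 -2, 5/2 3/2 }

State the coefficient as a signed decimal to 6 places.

+0.487950

j₁+j₂−J=5  J+j₁−j₂=1  J−j₁+j₂=0  j₁+j₂+J+1=7
(j₁±m₁, j₂±m₂, J±M) = (1,5,4,1,0,1)
P² = 960/7
sum k=4..4:
  [4] +1/24 = 1/24
S = 1/24
C² = P²·S² = 5/21 ; C = +0.487950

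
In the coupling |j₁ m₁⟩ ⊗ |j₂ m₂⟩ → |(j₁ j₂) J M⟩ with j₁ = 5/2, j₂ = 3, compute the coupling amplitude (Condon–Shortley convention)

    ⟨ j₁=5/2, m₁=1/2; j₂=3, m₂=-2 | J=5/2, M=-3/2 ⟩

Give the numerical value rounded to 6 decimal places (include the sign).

−√(1/14) = -0.267261

triangle: 3!×2!×3!/9! = 72/362880
(j±m)!: 3!×2!×1!×5!×1!×4! = 34560
prefactor² = (2J+1)×Δ×N² = 288/7
  k=0: +1/(0!×3!×2!×1!×0!×2!) = 1/24
  k=1: −1/(1!×2!×1!×0!×1!×3!) = -1/12
Σ = -1/24  ⇒  CG² = 288/7×(-1/24)² = 1/14
CG = −√(1/14) = -0.267261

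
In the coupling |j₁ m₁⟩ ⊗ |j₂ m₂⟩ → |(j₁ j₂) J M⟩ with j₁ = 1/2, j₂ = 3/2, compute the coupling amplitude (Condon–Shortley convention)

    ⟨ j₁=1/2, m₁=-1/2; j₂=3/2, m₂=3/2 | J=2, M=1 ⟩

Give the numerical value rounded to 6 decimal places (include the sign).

+0.500000  (= +√(1/4))

j₁+j₂−J=0  J+j₁−j₂=1  J−j₁+j₂=3  j₁+j₂+J+1=5
(j₁±m₁, j₂±m₂, J±M) = (0,1,3,0,3,1)
P² = 9
sum k=0..0:
  [0] +1/6 = 1/6
S = 1/6
C² = P²·S² = 1/4 ; C = +0.500000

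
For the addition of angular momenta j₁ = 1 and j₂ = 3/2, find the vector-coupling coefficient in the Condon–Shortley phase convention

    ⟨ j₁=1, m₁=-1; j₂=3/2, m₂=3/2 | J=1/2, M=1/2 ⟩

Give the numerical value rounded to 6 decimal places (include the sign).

+√(1/2) = +0.707107

triangle: 2!*0!*1!/4! = 2/24
(j±m)!: 0!*2!*3!*0!*1!*0! = 12
prefactor² = (2J+1)*Δ*N² = 2
  k=2: +1/(2!*0!*0!*1!*0!*0!) = 1/2
Σ = 1/2  ⇒  CG² = 2*1/2² = 1/2
CG = +√(1/2) = +0.707107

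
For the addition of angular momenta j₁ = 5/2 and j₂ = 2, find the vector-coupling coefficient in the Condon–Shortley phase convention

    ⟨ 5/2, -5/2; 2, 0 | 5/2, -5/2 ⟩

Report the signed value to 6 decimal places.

+0.597614  (= +√(5/14))

triangle: 2!×3!×2!/8! = 24/40320
(j±m)!: 0!×5!×2!×2!×0!×5! = 57600
prefactor² = (2J+1)×Δ×N² = 1440/7
  k=2: +1/(2!×0!×3!×0!×0!×2!) = 1/24
Σ = 1/24  ⇒  CG² = 1440/7×1/24² = 5/14
CG = +√(5/14) = +0.597614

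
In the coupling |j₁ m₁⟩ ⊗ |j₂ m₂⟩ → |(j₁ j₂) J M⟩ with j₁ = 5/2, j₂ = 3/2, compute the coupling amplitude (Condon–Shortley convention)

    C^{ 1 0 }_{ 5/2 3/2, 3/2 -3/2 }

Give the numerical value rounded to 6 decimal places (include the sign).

j₁+j₂−J=3  J+j₁−j₂=2  J−j₁+j₂=0  j₁+j₂+J+1=6
(j₁±m₁, j₂±m₂, J±M) = (4,1,0,3,1,1)
P² = 36/5
sum k=0..0:
  [0] +1/6 = 1/6
S = 1/6
C² = P²·S² = 1/5 ; C = +0.447214

+0.447214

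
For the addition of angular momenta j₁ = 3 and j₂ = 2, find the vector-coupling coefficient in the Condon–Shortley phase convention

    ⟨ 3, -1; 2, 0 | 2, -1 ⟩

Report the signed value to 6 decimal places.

j₁+j₂−J=3  J+j₁−j₂=3  J−j₁+j₂=1  j₁+j₂+J+1=8
(j₁±m₁, j₂±m₂, J±M) = (2,4,2,2,1,3)
P² = 36/7
sum k=1..2:
  [1] −1/12 = -1/12
  [2] +1/4 = 1/4
S = 1/6
C² = P²·S² = 1/7 ; C = +0.377964

+0.377964  (= +√(1/7))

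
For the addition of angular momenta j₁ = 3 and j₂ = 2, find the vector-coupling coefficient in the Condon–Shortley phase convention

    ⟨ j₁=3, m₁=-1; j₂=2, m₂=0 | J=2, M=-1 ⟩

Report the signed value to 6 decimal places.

+√(1/7) = +0.377964

triangle: 3!*3!*1!/8! = 36/40320
(j±m)!: 2!*4!*2!*2!*1!*3! = 1152
prefactor² = (2J+1)*Δ*N² = 36/7
  k=1: −1/(1!*2!*3!*1!*0!*0!) = -1/12
  k=2: +1/(2!*1!*2!*0!*1!*1!) = 1/4
Σ = 1/6  ⇒  CG² = 36/7*1/6² = 1/7
CG = +√(1/7) = +0.377964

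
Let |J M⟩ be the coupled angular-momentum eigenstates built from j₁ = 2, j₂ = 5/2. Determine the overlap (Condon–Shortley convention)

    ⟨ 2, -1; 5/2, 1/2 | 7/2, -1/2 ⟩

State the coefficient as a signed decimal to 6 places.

−√(14/45) = -0.557773

j₁+j₂−J=1  J+j₁−j₂=3  J−j₁+j₂=4  j₁+j₂+J+1=9
(j₁±m₁, j₂±m₂, J±M) = (1,3,3,2,3,4)
P² = 1152/35
sum k=0..1:
  [0] +1/36 = 1/36
  [1] −1/8 = -1/8
S = -7/72
C² = P²·S² = 14/45 ; C = -0.557773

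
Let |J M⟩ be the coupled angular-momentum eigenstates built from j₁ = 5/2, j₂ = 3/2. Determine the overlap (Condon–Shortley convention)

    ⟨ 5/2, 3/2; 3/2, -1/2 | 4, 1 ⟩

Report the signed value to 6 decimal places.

+√(15/56) = +0.517549

√[9·0!5!3!/9! · 4!1!1!2!5!3!] = √(4320/7)
  +(−1)^0/∏(0,0,1,1,4,2)! = 1/48  (running 1/48)
⟨..|..⟩ = √(4320/7)·(1/48) = +0.517549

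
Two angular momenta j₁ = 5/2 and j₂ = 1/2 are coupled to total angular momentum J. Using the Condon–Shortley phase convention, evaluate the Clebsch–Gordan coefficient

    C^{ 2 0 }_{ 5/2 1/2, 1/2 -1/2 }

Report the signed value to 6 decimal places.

+√(1/2) ≈ +0.707107

√[5·1!4!0!/6! · 3!2!0!1!2!2!] = √(8)
  +(−1)^0/∏(0,1,2,0,2,0)! = 1/4  (running 1/4)
⟨..|..⟩ = √(8)·(1/4) = +0.707107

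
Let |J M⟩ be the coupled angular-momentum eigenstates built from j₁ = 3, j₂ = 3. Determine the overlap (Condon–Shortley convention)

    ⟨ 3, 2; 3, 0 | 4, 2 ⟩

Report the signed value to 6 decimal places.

triangle: 2!·4!·4!/11! = 1152/39916800
(j±m)!: 5!·1!·3!·3!·6!·2! = 6220800
prefactor² = (2J+1)·Δ·N² = 124416/77
  k=0: +1/(0!·2!·1!·3!·3!·1!) = 1/72
  k=1: −1/(1!·1!·0!·2!·4!·2!) = -1/96
Σ = 1/288  ⇒  CG² = 124416/77·1/288² = 3/154
CG = +√(3/154) = +0.139573

+0.139573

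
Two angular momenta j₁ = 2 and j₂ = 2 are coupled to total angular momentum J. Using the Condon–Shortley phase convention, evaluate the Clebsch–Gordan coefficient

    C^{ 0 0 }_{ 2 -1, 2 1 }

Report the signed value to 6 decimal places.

-0.447214

j₁+j₂−J=4  J+j₁−j₂=0  J−j₁+j₂=0  j₁+j₂+J+1=5
(j₁±m₁, j₂±m₂, J±M) = (1,3,3,1,0,0)
P² = 36/5
sum k=3..3:
  [3] −1/6 = -1/6
S = -1/6
C² = P²·S² = 1/5 ; C = -0.447214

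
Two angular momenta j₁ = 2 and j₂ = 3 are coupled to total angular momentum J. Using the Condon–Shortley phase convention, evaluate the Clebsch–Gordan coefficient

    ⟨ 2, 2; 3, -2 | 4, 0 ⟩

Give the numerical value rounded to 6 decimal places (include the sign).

+√(1/7) = +0.377964

triangle: 1!×3!×5!/10! = 720/3628800
(j±m)!: 4!×0!×1!×5!×4!×4! = 1658880
prefactor² = (2J+1)×Δ×N² = 20736/7
  k=0: +1/(0!×1!×0!×1!×3!×4!) = 1/144
Σ = 1/144  ⇒  CG² = 20736/7×1/144² = 1/7
CG = +√(1/7) = +0.377964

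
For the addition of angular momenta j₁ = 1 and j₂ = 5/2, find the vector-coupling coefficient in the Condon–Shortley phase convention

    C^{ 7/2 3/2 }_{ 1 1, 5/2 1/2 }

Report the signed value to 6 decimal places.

+0.690066

j₁+j₂−J=0  J+j₁−j₂=2  J−j₁+j₂=5  j₁+j₂+J+1=8
(j₁±m₁, j₂±m₂, J±M) = (2,0,3,2,5,2)
P² = 1920/7
sum k=0..0:
  [0] +1/24 = 1/24
S = 1/24
C² = P²·S² = 10/21 ; C = +0.690066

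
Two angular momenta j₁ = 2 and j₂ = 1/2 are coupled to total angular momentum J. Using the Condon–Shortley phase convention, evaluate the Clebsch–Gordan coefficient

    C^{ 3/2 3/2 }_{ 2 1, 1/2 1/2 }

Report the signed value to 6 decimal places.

-0.447214  (= −√(1/5))

j₁+j₂−J=1  J+j₁−j₂=3  J−j₁+j₂=0  j₁+j₂+J+1=5
(j₁±m₁, j₂±m₂, J±M) = (3,1,1,0,3,0)
P² = 36/5
sum k=1..1:
  [1] −1/6 = -1/6
S = -1/6
C² = P²·S² = 1/5 ; C = -0.447214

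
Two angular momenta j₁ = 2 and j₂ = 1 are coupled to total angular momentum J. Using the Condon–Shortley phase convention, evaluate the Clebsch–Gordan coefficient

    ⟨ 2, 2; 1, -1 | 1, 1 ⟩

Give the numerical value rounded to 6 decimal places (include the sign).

+0.774597  (= +√(3/5))

triangle: 2!*2!*0!/5! = 4/120
(j±m)!: 4!*0!*0!*2!*2!*0! = 96
prefactor² = (2J+1)*Δ*N² = 48/5
  k=0: +1/(0!*2!*0!*0!*2!*0!) = 1/4
Σ = 1/4  ⇒  CG² = 48/5*1/4² = 3/5
CG = +√(3/5) = +0.774597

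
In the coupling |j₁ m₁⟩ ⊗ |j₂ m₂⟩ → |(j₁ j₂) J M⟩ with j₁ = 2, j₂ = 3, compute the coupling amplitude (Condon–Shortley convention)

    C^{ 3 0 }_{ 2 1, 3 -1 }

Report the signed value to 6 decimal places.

triangle: 2!·2!·4!/9! = 96/362880
(j±m)!: 3!·1!·2!·4!·3!·3! = 10368
prefactor² = (2J+1)·Δ·N² = 96/5
  k=0: +1/(0!·2!·1!·2!·1!·2!) = 1/8
  k=1: −1/(1!·1!·0!·1!·2!·3!) = -1/12
Σ = 1/24  ⇒  CG² = 96/5·1/24² = 1/30
CG = +√(1/30) = +0.182574

+√(1/30) = +0.182574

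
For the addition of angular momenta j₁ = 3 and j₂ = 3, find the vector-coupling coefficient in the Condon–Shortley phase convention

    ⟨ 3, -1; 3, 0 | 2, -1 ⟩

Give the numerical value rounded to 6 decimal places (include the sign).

+√(1/42) = +0.154303

j₁+j₂−J=4  J+j₁−j₂=2  J−j₁+j₂=2  j₁+j₂+J+1=9
(j₁±m₁, j₂±m₂, J±M) = (2,4,3,3,1,3)
P² = 96/7
sum k=2..3:
  [2] +1/8 = 1/8
  [3] −1/12 = -1/12
S = 1/24
C² = P²·S² = 1/42 ; C = +0.154303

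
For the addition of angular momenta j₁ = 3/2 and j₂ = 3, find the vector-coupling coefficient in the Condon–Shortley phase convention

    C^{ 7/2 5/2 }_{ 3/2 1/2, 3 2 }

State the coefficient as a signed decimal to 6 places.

triangle: 1!×2!×5!/9! = 240/362880
(j±m)!: 2!×1!×5!×1!×6!×1! = 172800
prefactor² = (2J+1)×Δ×N² = 6400/7
  k=0: +1/(0!×1!×1!×5!×1!×0!) = 1/120
  k=1: −1/(1!×0!×0!×4!×2!×1!) = -1/48
Σ = -1/80  ⇒  CG² = 6400/7×(-1/80)² = 1/7
CG = −√(1/7) = -0.377964

-0.377964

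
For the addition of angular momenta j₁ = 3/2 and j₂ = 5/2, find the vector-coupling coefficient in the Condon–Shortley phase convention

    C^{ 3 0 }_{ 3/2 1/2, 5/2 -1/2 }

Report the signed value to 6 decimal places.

triangle: 1!·2!·4!/8! = 48/40320
(j±m)!: 2!·1!·2!·3!·3!·3! = 864
prefactor² = (2J+1)·Δ·N² = 36/5
  k=0: +1/(0!·1!·1!·2!·1!·2!) = 1/4
  k=1: −1/(1!·0!·0!·1!·2!·3!) = -1/12
Σ = 1/6  ⇒  CG² = 36/5·1/6² = 1/5
CG = +√(1/5) = +0.447214

+0.447214  (= +√(1/5))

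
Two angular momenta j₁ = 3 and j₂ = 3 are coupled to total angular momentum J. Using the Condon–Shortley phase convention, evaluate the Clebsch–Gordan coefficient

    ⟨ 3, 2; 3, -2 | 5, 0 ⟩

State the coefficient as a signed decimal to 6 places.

+√(4/21) = +0.436436

j₁+j₂−J=1  J+j₁−j₂=5  J−j₁+j₂=5  j₁+j₂+J+1=12
(j₁±m₁, j₂±m₂, J±M) = (5,1,1,5,5,5)
P² = 480000/7
sum k=0..1:
  [0] +1/576 = 1/576
  [1] −1/14400 = -1/14400
S = 1/600
C² = P²·S² = 4/21 ; C = +0.436436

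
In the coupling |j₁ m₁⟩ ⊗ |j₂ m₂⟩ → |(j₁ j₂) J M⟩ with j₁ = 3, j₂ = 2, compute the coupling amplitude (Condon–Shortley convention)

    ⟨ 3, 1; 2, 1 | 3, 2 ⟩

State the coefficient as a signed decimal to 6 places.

j₁+j₂−J=2  J+j₁−j₂=4  J−j₁+j₂=2  j₁+j₂+J+1=9
(j₁±m₁, j₂±m₂, J±M) = (4,2,3,1,5,1)
P² = 64
sum k=1..2:
  [1] −1/12 = -1/12
  [2] +1/48 = 1/48
S = -1/16
C² = P²·S² = 1/4 ; C = -0.500000

−√(1/4) ≈ -0.500000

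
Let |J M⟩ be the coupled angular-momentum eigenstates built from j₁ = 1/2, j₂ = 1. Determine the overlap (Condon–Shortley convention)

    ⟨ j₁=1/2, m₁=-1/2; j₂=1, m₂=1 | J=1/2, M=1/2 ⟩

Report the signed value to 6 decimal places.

−√(2/3) ≈ -0.816497

j₁+j₂−J=1  J+j₁−j₂=0  J−j₁+j₂=1  j₁+j₂+J+1=3
(j₁±m₁, j₂±m₂, J±M) = (0,1,2,0,1,0)
P² = 2/3
sum k=1..1:
  [1] −1/1 = -1
S = -1
C² = P²·S² = 2/3 ; C = -0.816497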